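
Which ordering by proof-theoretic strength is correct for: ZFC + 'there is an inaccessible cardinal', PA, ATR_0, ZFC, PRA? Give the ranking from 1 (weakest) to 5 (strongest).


Ordering by consistency strength:
1. PRA
2. PA
3. ATR_0
4. ZFC
5. ZFC + 'there is an inaccessible cardinal'


ZFC + 'there is an inaccessible cardinal'=5, PA=2, ATR_0=3, ZFC=4, PRA=1


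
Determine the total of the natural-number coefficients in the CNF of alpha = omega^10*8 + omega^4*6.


CNF: omega^10*8 + omega^4*6
Coefficients: 8 + 6 = 14

14


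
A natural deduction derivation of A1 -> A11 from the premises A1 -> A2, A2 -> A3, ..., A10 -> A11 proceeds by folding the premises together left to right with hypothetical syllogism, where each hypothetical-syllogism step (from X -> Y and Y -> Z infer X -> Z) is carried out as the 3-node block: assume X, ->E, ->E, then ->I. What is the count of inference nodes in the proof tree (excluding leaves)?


There are 10 premises in the chain. The first HS step combines premises 1 and 2; each further premise needs one more HS step.
So 10 premises require 10 - 1 = 9 hypothetical-syllogism steps.
Each HS step uses 3 inference nodes (->E, ->E, ->I).
9 * 3 = 27 total inference nodes.

27


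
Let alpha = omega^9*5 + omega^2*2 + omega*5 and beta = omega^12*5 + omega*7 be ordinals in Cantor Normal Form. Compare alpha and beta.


Compare term by term from highest exponent:
alpha = omega^9*5 + omega^2*2 + omega*5
beta = omega^12*5 + omega*7
Term 1: alpha has omega^9*5, beta has omega^12*5
Term 2: alpha has omega^2*2, beta has omega^1*7
Term 3: alpha has omega^1*5, beta has omega^0*0
Result: alpha < beta

alpha < beta


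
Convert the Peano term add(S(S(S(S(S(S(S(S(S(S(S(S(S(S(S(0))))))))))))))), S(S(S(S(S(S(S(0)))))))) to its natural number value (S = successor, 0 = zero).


add(S^15(0), S^7(0)):
S^15(0) = 15
S^7(0) = 7
15 + 7 = 22

22


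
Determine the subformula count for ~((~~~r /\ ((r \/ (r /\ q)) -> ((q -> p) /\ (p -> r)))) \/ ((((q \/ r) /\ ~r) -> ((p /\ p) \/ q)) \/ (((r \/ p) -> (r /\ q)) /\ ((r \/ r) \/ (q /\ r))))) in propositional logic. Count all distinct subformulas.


Formula: ~((~~~r /\ ((r \/ (r /\ q)) -> ((q -> p) /\ (p -> r)))) \/ ((((q \/ r) /\ ~r) -> ((p /\ p) \/ q)) \/ (((r \/ p) -> (r /\ q)) /\ ((r \/ r) \/ (q /\ r)))))
Subformulas found:
  1. r
  2. q
  3. p
  4. ~r
  5. ~~r
  6. ~~~r
  7. (q \/ r)
  8. (q /\ r)
  9. (r /\ q)
  10. (r \/ p)
  11. (q -> p)
  12. (p -> r)
  13. (r \/ r)
  14. (p /\ p)
  15. ((p /\ p) \/ q)
  16. (r \/ (r /\ q))
  17. ((q \/ r) /\ ~r)
  18. ((r \/ r) \/ (q /\ r))
  19. ((r \/ p) -> (r /\ q))
  20. ((q -> p) /\ (p -> r))
  21. (((q \/ r) /\ ~r) -> ((p /\ p) \/ q))
  22. ((r \/ (r /\ q)) -> ((q -> p) /\ (p -> r)))
  23. (((r \/ p) -> (r /\ q)) /\ ((r \/ r) \/ (q /\ r)))
  24. (~~~r /\ ((r \/ (r /\ q)) -> ((q -> p) /\ (p -> r))))
  25. ((((q \/ r) /\ ~r) -> ((p /\ p) \/ q)) \/ (((r \/ p) -> (r /\ q)) /\ ((r \/ r) \/ (q /\ r))))
  26. ((~~~r /\ ((r \/ (r /\ q)) -> ((q -> p) /\ (p -> r)))) \/ ((((q \/ r) /\ ~r) -> ((p /\ p) \/ q)) \/ (((r \/ p) -> (r /\ q)) /\ ((r \/ r) \/ (q /\ r)))))
  27. ~((~~~r /\ ((r \/ (r /\ q)) -> ((q -> p) /\ (p -> r)))) \/ ((((q \/ r) /\ ~r) -> ((p /\ p) \/ q)) \/ (((r \/ p) -> (r /\ q)) /\ ((r \/ r) \/ (q /\ r)))))
Total distinct subformulas = 27

27


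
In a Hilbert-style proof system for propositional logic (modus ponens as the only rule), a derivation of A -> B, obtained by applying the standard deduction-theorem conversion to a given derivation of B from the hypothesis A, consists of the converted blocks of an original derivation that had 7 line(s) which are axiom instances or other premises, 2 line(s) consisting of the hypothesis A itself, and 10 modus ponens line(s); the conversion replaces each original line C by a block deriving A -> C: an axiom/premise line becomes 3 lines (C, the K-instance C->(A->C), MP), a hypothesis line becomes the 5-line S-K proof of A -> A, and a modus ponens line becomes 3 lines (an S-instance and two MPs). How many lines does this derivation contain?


Deduction-theorem conversion, block by block:
- 7 axiom/premise lines -> 3 lines each = 21
- 2 hypothesis lines -> 5 lines each (identity proof A->A) = 10
- 10 MP lines -> 3 lines each (S-instance, MP, MP) = 30
Total = 21 + 10 + 30 = 61 lines.

61


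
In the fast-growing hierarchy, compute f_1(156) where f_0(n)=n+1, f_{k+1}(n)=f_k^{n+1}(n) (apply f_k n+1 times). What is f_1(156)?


f_1(156) = f_0^157(156)
f_0 adds 1 each time, applied 157 times.
f_1(156) = 156 + 157 = 313

313


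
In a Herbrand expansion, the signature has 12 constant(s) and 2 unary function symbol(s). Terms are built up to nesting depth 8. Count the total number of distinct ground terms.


Herbrand terms by depth:
Depth 0: 12 constants
Depth 1: 24 new terms (running total: 36)
Depth 2: 48 new terms (running total: 84)
Depth 3: 96 new terms (running total: 180)
Depth 4: 192 new terms (running total: 372)
Depth 5: 384 new terms (running total: 756)
Depth 6: 768 new terms (running total: 1524)
Depth 7: 1536 new terms (running total: 3060)
Depth 8: 3072 new terms (running total: 6132)
Total distinct ground terms = 6132

6132


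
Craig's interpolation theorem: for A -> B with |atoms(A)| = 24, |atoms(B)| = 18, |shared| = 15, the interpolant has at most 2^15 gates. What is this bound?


Shared atoms = 15
Craig interpolant size bound = 2^15
= 32768

32768


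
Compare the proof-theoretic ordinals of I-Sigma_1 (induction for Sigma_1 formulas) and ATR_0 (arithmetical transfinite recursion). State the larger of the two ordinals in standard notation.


Proof-theoretic ordinal of I-Sigma_1 (induction for Sigma_1 formulas): omega^omega
Proof-theoretic ordinal of ATR_0 (arithmetical transfinite recursion): Gamma_0
Comparing: omega^omega < Gamma_0.
The larger ordinal is Gamma_0 (from ATR_0 (arithmetical transfinite recursion)).

Gamma_0


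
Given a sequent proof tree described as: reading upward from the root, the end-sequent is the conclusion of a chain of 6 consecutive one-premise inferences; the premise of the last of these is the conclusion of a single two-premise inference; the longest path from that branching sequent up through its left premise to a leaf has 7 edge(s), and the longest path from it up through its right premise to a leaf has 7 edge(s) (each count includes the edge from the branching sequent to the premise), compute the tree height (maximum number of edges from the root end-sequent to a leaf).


Longest path through the left premise: 7 edges (measured from the branching sequent)
Longest path through the right premise: 7 edges
Height of the subtree rooted at the branching sequent: max(7, 7) = 7
The branching sequent sits 6 edges above the root (the chain of one-premise inferences), so height = 7 + 6 = 13

13


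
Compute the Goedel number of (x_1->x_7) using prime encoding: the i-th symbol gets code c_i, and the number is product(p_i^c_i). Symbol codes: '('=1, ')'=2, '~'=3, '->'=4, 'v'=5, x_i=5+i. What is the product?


Formula: (x_1->x_7)
Symbol codes: [1, 6, 4, 12, 2]
Primes: [2, 3, 5, 7, 11]
p_1^1 = 2^1 = 2
p_2^6 = 3^6 = 729
p_3^4 = 5^4 = 625
p_4^12 = 7^12 = 13841287201
p_5^2 = 11^2 = 121
Product = 1526157628391261250

1526157628391261250


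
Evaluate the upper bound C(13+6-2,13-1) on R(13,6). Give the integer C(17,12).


R(13,6) <= C(13+6-2, 13-1) = C(17, 12)
C(17, 12) = 17! / (12! * 5!)
= 6188

6188


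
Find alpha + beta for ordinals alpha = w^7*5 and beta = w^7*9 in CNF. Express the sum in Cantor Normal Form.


Ordinal addition w^7*5 + w^7*9:
Both terms have the same exponent 7.
w^e*c + w^e*d = w^e*(c+d).
Result = w^7*(5+9) = w^7*14

w^7*14


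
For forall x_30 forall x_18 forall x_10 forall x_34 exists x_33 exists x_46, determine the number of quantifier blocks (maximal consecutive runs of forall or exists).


Alternations = 1.
Blocks = alternations + 1 = 2

2


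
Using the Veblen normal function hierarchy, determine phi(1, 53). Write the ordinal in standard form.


phi(1, 53):
phi(1, beta) = epsilon_beta (the beta-th epsilon number).
phi(1, 53) = epsilon_53

epsilon_53


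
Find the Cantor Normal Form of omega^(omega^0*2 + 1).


omega^(omega^0*2 + 1):
omega^0 = 1, so the exponent is 2 + 1 = 3 (finite ordinal addition).
Result = omega^3, already a single CNF term.

omega^3


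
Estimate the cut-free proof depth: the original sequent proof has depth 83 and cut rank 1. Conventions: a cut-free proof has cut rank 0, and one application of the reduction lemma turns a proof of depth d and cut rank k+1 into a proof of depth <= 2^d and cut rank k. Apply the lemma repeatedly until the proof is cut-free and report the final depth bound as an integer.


Each rank reduction sends depth d to at most 2^d; cut rank r needs r reductions.
2_0(83) = 83
2_1(83) = 2^83 = 9671406556917033397649408
Cut-free depth bound = 9671406556917033397649408

9671406556917033397649408


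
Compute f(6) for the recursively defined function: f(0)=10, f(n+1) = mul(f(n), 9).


f(0) = 10
f(1) = mul(f(0), 9) = mul(10, 9) = 90
f(2) = mul(f(1), 9) = mul(90, 9) = 810
f(3) = mul(f(2), 9) = mul(810, 9) = 7290
f(4) = mul(f(3), 9) = mul(7290, 9) = 65610
f(5) = mul(f(4), 9) = mul(65610, 9) = 590490
f(6) = mul(f(5), 9) = mul(590490, 9) = 5314410


5314410


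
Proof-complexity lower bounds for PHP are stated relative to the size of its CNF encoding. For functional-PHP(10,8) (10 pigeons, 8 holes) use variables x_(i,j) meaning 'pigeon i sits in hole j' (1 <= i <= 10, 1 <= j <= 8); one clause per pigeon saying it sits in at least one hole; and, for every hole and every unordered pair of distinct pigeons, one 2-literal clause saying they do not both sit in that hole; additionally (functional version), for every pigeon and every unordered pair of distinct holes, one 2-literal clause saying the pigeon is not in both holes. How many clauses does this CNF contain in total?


functional-PHP(10,8): 10 pigeons, 8 holes, 10*8 = 80 variables.
- pigeon clauses: one per pigeon -> 10 clauses
- hole clauses: 8 holes * C(10,2) = 8 * 45 -> 360 clauses
- functional clauses: 10 pigeons * C(8,2) = 10 * 28 -> 280 clauses
Total clauses = 10 + 360 + 280 = 650

650


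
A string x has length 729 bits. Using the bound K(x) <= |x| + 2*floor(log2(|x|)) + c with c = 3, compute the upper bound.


floor(log2(729)) = 9
2 * 9 = 18
K(x) <= 729 + 18 + 3 = 750

750


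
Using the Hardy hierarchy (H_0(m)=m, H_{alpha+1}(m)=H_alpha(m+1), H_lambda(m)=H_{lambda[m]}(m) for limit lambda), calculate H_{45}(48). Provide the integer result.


H_45(48):
For finite ordinals k, H_k(n) = n + k (each successor step adds 1).
H_45(48) = 48 + 45 = 93

93


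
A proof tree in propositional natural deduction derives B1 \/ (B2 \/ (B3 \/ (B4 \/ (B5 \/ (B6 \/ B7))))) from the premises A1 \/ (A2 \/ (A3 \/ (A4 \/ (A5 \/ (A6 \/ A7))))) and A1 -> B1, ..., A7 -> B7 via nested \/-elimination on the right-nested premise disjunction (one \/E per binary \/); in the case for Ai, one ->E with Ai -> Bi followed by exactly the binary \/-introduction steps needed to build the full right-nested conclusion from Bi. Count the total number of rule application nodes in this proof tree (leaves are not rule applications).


Constructive dilemma with 7 branches, all disjunctions right-nested:
- \/E: the premise has 6 binary \/, each eliminated once: 6 nodes.
- ->E: one per case (Ai with Ai -> Bi gives Bi): 7 nodes.
- \/I: in case i < n, Bi needs 1 step to form Bi \/ (B(i+1) \/ ...) and then i-1 steps to prepend B(i-1), ..., B1, i.e. i steps; in case i = n, B7 needs 6 prepend steps.
  \/I total = (1 + 2 + ... + 6) + 6 = 21 + 6 = 27 nodes.
Total = 6 + 7 + 27 = 40

40


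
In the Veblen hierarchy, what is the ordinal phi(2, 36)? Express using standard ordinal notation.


phi(2, 36):
phi(2, beta) = zeta_beta (the beta-th zeta number, fixed point of epsilon).
phi(2, 36) = zeta_36

zeta_36


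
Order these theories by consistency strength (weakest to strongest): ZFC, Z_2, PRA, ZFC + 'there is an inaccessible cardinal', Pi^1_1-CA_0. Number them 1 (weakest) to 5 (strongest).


Ordering by consistency strength:
1. PRA
2. Pi^1_1-CA_0
3. Z_2
4. ZFC
5. ZFC + 'there is an inaccessible cardinal'


ZFC=4, Z_2=3, PRA=1, ZFC + 'there is an inaccessible cardinal'=5, Pi^1_1-CA_0=2


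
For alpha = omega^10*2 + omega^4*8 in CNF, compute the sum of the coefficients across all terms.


CNF: omega^10*2 + omega^4*8
Coefficients: 2 + 8 = 10

10


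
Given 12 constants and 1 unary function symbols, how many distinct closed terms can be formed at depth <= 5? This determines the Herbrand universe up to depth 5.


Herbrand terms by depth:
Depth 0: 12 constants
Depth 1: 12 new terms (running total: 24)
Depth 2: 12 new terms (running total: 36)
Depth 3: 12 new terms (running total: 48)
Depth 4: 12 new terms (running total: 60)
Depth 5: 12 new terms (running total: 72)
Total distinct ground terms = 72

72


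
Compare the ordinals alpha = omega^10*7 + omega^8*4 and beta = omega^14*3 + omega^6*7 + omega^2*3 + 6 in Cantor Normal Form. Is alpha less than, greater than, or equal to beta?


Compare term by term from highest exponent:
alpha = omega^10*7 + omega^8*4
beta = omega^14*3 + omega^6*7 + omega^2*3 + 6
Term 1: alpha has omega^10*7, beta has omega^14*3
Term 2: alpha has omega^8*4, beta has omega^6*7
Term 3: alpha has omega^0*0, beta has omega^2*3
Term 4: alpha has omega^0*0, beta has omega^0*6
Result: alpha < beta

alpha < beta


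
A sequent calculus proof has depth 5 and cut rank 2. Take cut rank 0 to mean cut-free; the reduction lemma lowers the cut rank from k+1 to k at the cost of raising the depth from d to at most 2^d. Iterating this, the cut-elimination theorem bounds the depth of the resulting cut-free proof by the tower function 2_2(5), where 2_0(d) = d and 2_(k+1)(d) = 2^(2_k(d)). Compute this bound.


Each rank reduction sends depth d to at most 2^d; cut rank r needs r reductions.
2_0(5) = 5
2_1(5) = 2^5 = 32
2_2(5) = 2^32 = 4294967296
Cut-free depth bound = 4294967296

4294967296


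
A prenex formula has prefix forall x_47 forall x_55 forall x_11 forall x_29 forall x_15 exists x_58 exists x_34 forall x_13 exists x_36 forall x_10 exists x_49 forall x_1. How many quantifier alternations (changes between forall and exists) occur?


Walk the prefix and count type changes:
  position 1: forall -> forall
  position 2: forall -> forall
  position 3: forall -> forall
  position 4: forall -> forall
  position 5: forall -> exists <-- alternation
  position 6: exists -> exists
  position 7: exists -> forall <-- alternation
  position 8: forall -> exists <-- alternation
  position 9: exists -> forall <-- alternation
  position 10: forall -> exists <-- alternation
  position 11: exists -> forall <-- alternation
Total alternations = 6

6


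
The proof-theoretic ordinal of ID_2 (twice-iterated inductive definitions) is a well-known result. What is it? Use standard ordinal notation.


The proof-theoretic ordinal of ID_2 (twice-iterated inductive definitions) is a standard result in ordinal analysis.
This ordinal is the supremum of order types of primitive recursive well-orderings
that the theory can prove to be well-ordered.
For ID_2 (twice-iterated inductive definitions), the proof-theoretic ordinal is psi_0(epsilon_{Omega_2+1}).

psi_0(epsilon_{Omega_2+1})


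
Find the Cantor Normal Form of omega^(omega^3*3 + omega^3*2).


omega^(omega^3*3 + omega^3*2):
Both terms of the exponent have the same exponent 3, so they merge: omega^3*3 + omega^3*2 = omega^3*(3+2) = omega^3*5.
omega raised to a CNF ordinal is a single CNF term: Result = omega^(omega^3*5)

omega^(omega^3*5)


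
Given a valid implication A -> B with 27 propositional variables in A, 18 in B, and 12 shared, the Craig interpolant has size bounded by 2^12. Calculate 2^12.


Shared atoms = 12
Craig interpolant size bound = 2^12
= 4096

4096


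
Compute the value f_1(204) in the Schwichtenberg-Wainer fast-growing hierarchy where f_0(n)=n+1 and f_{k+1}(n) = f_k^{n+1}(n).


f_1(204) = f_0^205(204)
f_0 adds 1 each time, applied 205 times.
f_1(204) = 204 + 205 = 409

409


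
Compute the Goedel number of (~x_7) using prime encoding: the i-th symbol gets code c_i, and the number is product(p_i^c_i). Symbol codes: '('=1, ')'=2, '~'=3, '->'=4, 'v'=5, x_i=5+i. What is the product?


Formula: (~x_7)
Symbol codes: [1, 3, 12, 2]
Primes: [2, 3, 5, 7]
p_1^1 = 2^1 = 2
p_2^3 = 3^3 = 27
p_3^12 = 5^12 = 244140625
p_4^2 = 7^2 = 49
Product = 645996093750

645996093750


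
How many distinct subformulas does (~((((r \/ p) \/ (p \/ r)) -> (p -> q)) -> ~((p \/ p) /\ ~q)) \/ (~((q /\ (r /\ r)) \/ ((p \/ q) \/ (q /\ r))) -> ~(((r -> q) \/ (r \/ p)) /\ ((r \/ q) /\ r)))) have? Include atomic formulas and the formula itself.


Formula: (~((((r \/ p) \/ (p \/ r)) -> (p -> q)) -> ~((p \/ p) /\ ~q)) \/ (~((q /\ (r /\ r)) \/ ((p \/ q) \/ (q /\ r))) -> ~(((r -> q) \/ (r \/ p)) /\ ((r \/ q) /\ r))))
Subformulas found:
  1. r
  2. p
  3. q
  4. ~q
  5. (r -> q)
  6. (p -> q)
  7. (p \/ p)
  8. (q /\ r)
  9. (r /\ r)
  10. (r \/ p)
  11. (r \/ q)
  12. (p \/ q)
  13. (p \/ r)
  14. (q /\ (r /\ r))
  15. ((r \/ q) /\ r)
  16. ((p \/ p) /\ ~q)
  17. ~((p \/ p) /\ ~q)
  18. ((p \/ q) \/ (q /\ r))
  19. ((r \/ p) \/ (p \/ r))
  20. ((r -> q) \/ (r \/ p))
  21. (((r \/ p) \/ (p \/ r)) -> (p -> q))
  22. (((r -> q) \/ (r \/ p)) /\ ((r \/ q) /\ r))
  23. ((q /\ (r /\ r)) \/ ((p \/ q) \/ (q /\ r)))
  24. ~((q /\ (r /\ r)) \/ ((p \/ q) \/ (q /\ r)))
  25. ~(((r -> q) \/ (r \/ p)) /\ ((r \/ q) /\ r))
  26. ((((r \/ p) \/ (p \/ r)) -> (p -> q)) -> ~((p \/ p) /\ ~q))
  27. ~((((r \/ p) \/ (p \/ r)) -> (p -> q)) -> ~((p \/ p) /\ ~q))
  28. (~((q /\ (r /\ r)) \/ ((p \/ q) \/ (q /\ r))) -> ~(((r -> q) \/ (r \/ p)) /\ ((r \/ q) /\ r)))
  29. (~((((r \/ p) \/ (p \/ r)) -> (p -> q)) -> ~((p \/ p) /\ ~q)) \/ (~((q /\ (r /\ r)) \/ ((p \/ q) \/ (q /\ r))) -> ~(((r -> q) \/ (r \/ p)) /\ ((r \/ q) /\ r))))
Total distinct subformulas = 29

29


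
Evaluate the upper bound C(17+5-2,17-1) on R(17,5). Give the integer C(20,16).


R(17,5) <= C(17+5-2, 17-1) = C(20, 16)
C(20, 16) = 20! / (16! * 4!)
= 4845

4845


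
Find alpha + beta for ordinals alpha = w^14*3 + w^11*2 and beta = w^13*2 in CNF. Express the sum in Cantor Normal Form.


Ordinal addition (w^14*3 + w^11*2) + w^13*2:
alpha's leading term has exponent 14 > beta's exponent 13, so it survives.
alpha's tail term has exponent 11 < beta's exponent 13, so it is absorbed by beta.
In ordinal addition, any term followed by a strictly larger-exponent term is absorbed.
Result = w^14*3 + w^13*2

w^14*3 + w^13*2


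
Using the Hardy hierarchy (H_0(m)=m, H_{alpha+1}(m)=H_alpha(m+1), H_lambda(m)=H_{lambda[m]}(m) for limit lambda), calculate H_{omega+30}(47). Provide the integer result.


H_{omega+30}(47):
Unwind the 30 successor steps: H_{omega+30}(47) = H_omega(47+30) = H_omega(77).
H_omega(m) = H_m(m) = m + m = 2m.
Result = 2 * 77 = 154

154


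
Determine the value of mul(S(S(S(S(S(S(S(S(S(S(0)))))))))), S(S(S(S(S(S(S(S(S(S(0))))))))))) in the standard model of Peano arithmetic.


mul(S^10(0), S^10(0)):
S^10(0) = 10
S^10(0) = 10
10 * 10 = 100

100


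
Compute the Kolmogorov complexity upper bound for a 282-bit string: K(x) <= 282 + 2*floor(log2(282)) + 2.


floor(log2(282)) = 8
2 * 8 = 16
K(x) <= 282 + 16 + 2 = 300

300


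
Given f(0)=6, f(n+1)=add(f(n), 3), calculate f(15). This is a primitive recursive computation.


f(0) = 6
f(1) = add(f(0), 3) = add(6, 3) = 9
f(2) = add(f(1), 3) = add(9, 3) = 12
f(3) = add(f(2), 3) = add(12, 3) = 15
f(4) = add(f(3), 3) = add(15, 3) = 18
f(5) = add(f(4), 3) = add(18, 3) = 21
f(6) = add(f(5), 3) = add(21, 3) = 24
f(7) = add(f(6), 3) = add(24, 3) = 27
f(8) = add(f(7), 3) = add(27, 3) = 30
f(9) = add(f(8), 3) = add(30, 3) = 33
f(10) = add(f(9), 3) = add(33, 3) = 36
f(11) = add(f(10), 3) = add(36, 3) = 39
f(12) = add(f(11), 3) = add(39, 3) = 42
f(13) = add(f(12), 3) = add(42, 3) = 45
f(14) = add(f(13), 3) = add(45, 3) = 48
f(15) = add(f(14), 3) = add(48, 3) = 51


51


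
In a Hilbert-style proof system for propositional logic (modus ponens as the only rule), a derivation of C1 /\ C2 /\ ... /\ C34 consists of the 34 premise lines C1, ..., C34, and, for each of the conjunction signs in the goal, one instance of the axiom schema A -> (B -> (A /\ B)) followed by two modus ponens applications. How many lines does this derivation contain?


Conjoining 34 premises:
- 34 premise lines
- the goal has 33 conjunction signs; each costs 1 axiom instance + 2 MP = 3 lines: 3 * 33 = 99
Total = 34 + 99 = 133 lines.

133


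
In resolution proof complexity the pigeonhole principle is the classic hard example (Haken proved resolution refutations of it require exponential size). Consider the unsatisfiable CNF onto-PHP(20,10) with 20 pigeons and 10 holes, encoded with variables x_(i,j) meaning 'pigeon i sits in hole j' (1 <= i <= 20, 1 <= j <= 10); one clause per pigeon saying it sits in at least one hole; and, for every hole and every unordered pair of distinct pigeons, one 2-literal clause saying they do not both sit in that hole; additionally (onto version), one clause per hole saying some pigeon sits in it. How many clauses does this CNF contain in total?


onto-PHP(20,10): 20 pigeons, 10 holes, 20*10 = 200 variables.
- pigeon clauses: one per pigeon -> 20 clauses
- hole clauses: 10 holes * C(20,2) = 10 * 190 -> 1900 clauses
- onto clauses: one per hole -> 10 clauses
Total clauses = 20 + 1900 + 10 = 1930

1930


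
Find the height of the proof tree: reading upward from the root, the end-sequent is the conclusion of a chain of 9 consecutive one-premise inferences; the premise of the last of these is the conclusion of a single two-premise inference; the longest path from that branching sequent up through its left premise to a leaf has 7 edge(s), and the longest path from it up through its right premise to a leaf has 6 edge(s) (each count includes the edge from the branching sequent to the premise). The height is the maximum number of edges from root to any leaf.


Longest path through the left premise: 7 edges (measured from the branching sequent)
Longest path through the right premise: 6 edges
Height of the subtree rooted at the branching sequent: max(7, 6) = 7
The branching sequent sits 9 edges above the root (the chain of one-premise inferences), so height = 7 + 9 = 16

16


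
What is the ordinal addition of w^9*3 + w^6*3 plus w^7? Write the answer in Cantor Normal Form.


Ordinal addition (w^9*3 + w^6*3) + w^7:
alpha's leading term has exponent 9 > beta's exponent 7, so it survives.
alpha's tail term has exponent 6 < beta's exponent 7, so it is absorbed by beta.
In ordinal addition, any term followed by a strictly larger-exponent term is absorbed.
Result = w^9*3 + w^7

w^9*3 + w^7


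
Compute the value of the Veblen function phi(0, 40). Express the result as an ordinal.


phi(0, 40):
phi(0, beta) = omega^beta by definition.
phi(0, 40) = omega^40

omega^40


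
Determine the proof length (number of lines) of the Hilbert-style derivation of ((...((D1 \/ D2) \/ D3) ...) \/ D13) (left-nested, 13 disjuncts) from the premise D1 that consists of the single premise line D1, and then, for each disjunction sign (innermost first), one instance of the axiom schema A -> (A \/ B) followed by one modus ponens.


Building the left-nested 13-ary disjunction from D1:
- 1 premise line (D1)
- 13 disjuncts means 12 disjunction signs; each needs 1 axiom instance + 1 MP = 2 lines: 2 * 12 = 24
Total = 1 + 24 = 25 lines.

25


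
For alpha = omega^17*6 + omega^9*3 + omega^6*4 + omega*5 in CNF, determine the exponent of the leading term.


CNF: omega^17*6 + omega^9*3 + omega^6*4 + omega*5
The leading term is omega^17*6, which has exponent 17.

17


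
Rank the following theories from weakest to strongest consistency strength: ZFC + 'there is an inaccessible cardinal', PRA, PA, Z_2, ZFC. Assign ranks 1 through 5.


Ordering by consistency strength:
1. PRA
2. PA
3. Z_2
4. ZFC
5. ZFC + 'there is an inaccessible cardinal'


ZFC + 'there is an inaccessible cardinal'=5, PRA=1, PA=2, Z_2=3, ZFC=4


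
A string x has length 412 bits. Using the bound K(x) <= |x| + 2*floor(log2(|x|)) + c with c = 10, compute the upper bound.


floor(log2(412)) = 8
2 * 8 = 16
K(x) <= 412 + 16 + 10 = 438

438


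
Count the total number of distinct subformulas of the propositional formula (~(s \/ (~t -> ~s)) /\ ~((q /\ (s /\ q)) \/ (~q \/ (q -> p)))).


Formula: (~(s \/ (~t -> ~s)) /\ ~((q /\ (s /\ q)) \/ (~q \/ (q -> p))))
Subformulas found:
  1. q
  2. s
  3. t
  4. p
  5. ~t
  6. ~s
  7. ~q
  8. (s /\ q)
  9. (q -> p)
  10. (~t -> ~s)
  11. (q /\ (s /\ q))
  12. (~q \/ (q -> p))
  13. (s \/ (~t -> ~s))
  14. ~(s \/ (~t -> ~s))
  15. ((q /\ (s /\ q)) \/ (~q \/ (q -> p)))
  16. ~((q /\ (s /\ q)) \/ (~q \/ (q -> p)))
  17. (~(s \/ (~t -> ~s)) /\ ~((q /\ (s /\ q)) \/ (~q \/ (q -> p))))
Total distinct subformulas = 17

17


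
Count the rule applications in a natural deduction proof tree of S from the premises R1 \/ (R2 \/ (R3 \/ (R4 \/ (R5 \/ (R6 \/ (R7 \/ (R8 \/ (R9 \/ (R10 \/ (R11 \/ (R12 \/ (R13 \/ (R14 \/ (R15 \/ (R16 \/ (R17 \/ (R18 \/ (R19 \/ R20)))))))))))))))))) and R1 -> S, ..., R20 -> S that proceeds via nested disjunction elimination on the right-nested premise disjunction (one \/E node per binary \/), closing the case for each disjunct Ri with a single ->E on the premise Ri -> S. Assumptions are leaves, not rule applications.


The premise R1 \/ (R2 \/ (R3 \/ (R4 \/ (R5 \/ (R6 \/ (R7 \/ (R8 \/ (R9 \/ (R10 \/ (R11 \/ (R12 \/ (R13 \/ (R14 \/ (R15 \/ (R16 \/ (R17 \/ (R18 \/ (R19 \/ R20)))))))))))))))))) contains 20 disjuncts, hence 19 binary \/ connectives.
- Each binary \/ is eliminated once: 19 \/E nodes.
- Each of the 20 cases Ri derives S by one ->E with Ri -> S: 20 ->E nodes.
Total = 19 + 20 = 39

39


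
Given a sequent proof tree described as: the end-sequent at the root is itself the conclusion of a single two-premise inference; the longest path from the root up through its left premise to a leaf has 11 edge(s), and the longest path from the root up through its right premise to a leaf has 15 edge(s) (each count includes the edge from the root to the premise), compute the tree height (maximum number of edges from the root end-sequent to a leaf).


Longest path through the left premise: 11 edges (measured from the branching sequent)
Longest path through the right premise: 15 edges
Height of the subtree rooted at the branching sequent: max(11, 15) = 15
The branching sequent is the root itself.
Total height = 15

15


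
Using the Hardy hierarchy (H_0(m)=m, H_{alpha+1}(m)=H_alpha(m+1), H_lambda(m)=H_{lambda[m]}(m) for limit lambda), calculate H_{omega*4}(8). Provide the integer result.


H_{omega*4}(8):
For the Hardy hierarchy, H_{omega*k}(n) = 2^k * n.
2^4 = 16.
16 * 8 = 128

128


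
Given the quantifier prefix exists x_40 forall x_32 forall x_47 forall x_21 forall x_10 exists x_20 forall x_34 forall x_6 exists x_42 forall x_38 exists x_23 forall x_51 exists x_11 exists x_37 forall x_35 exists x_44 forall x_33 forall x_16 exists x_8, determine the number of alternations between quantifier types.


Walk the prefix and count type changes:
  position 1: exists -> forall <-- alternation
  position 2: forall -> forall
  position 3: forall -> forall
  position 4: forall -> forall
  position 5: forall -> exists <-- alternation
  position 6: exists -> forall <-- alternation
  position 7: forall -> forall
  position 8: forall -> exists <-- alternation
  position 9: exists -> forall <-- alternation
  position 10: forall -> exists <-- alternation
  position 11: exists -> forall <-- alternation
  position 12: forall -> exists <-- alternation
  position 13: exists -> exists
  position 14: exists -> forall <-- alternation
  position 15: forall -> exists <-- alternation
  position 16: exists -> forall <-- alternation
  position 17: forall -> forall
  position 18: forall -> exists <-- alternation
Total alternations = 12

12


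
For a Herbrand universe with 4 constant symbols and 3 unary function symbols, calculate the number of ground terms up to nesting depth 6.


Herbrand terms by depth:
Depth 0: 4 constants
Depth 1: 12 new terms (running total: 16)
Depth 2: 36 new terms (running total: 52)
Depth 3: 108 new terms (running total: 160)
Depth 4: 324 new terms (running total: 484)
Depth 5: 972 new terms (running total: 1456)
Depth 6: 2916 new terms (running total: 4372)
Total distinct ground terms = 4372

4372


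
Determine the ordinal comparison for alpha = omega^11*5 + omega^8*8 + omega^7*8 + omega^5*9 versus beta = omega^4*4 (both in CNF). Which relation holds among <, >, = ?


Compare term by term from highest exponent:
alpha = omega^11*5 + omega^8*8 + omega^7*8 + omega^5*9
beta = omega^4*4
Term 1: alpha has omega^11*5, beta has omega^4*4
Term 2: alpha has omega^8*8, beta has omega^0*0
Term 3: alpha has omega^7*8, beta has omega^0*0
Term 4: alpha has omega^5*9, beta has omega^0*0
Result: alpha > beta

alpha > beta


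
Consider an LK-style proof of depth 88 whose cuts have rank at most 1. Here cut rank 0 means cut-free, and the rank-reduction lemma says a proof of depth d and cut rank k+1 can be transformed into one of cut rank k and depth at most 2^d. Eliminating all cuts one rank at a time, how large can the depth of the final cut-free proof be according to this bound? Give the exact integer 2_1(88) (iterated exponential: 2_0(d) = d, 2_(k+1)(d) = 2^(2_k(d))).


Each rank reduction sends depth d to at most 2^d; cut rank r needs r reductions.
2_0(88) = 88
2_1(88) = 2^88 = 309485009821345068724781056
Cut-free depth bound = 309485009821345068724781056

309485009821345068724781056


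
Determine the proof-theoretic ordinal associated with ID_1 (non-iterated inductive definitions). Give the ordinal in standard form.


The proof-theoretic ordinal of ID_1 (non-iterated inductive definitions) is a standard result in ordinal analysis.
This ordinal is the supremum of order types of primitive recursive well-orderings
that the theory can prove to be well-ordered.
For ID_1 (non-iterated inductive definitions), the proof-theoretic ordinal is psi_0(epsilon_{Omega+1}).

psi_0(epsilon_{Omega+1})


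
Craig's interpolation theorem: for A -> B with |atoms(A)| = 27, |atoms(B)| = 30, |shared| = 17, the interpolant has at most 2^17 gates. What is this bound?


Shared atoms = 17
Craig interpolant size bound = 2^17
= 131072

131072


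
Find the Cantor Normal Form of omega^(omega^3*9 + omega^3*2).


omega^(omega^3*9 + omega^3*2):
Both terms of the exponent have the same exponent 3, so they merge: omega^3*9 + omega^3*2 = omega^3*(9+2) = omega^3*11.
omega raised to a CNF ordinal is a single CNF term: Result = omega^(omega^3*11)

omega^(omega^3*11)


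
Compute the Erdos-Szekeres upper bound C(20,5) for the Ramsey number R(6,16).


R(6,16) <= C(6+16-2, 6-1) = C(20, 5)
C(20, 5) = 20! / (5! * 15!)
= 15504

15504


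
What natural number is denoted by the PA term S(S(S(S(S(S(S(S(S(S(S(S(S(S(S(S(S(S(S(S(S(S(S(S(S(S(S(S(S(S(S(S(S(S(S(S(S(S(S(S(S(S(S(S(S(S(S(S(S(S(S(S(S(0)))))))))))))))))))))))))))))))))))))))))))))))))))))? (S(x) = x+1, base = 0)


Counting successors applied to 0:
53 applications of S to 0 = 53

53


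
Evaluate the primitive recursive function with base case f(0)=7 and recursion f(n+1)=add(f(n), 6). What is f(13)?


f(0) = 7
f(1) = add(f(0), 6) = add(7, 6) = 13
f(2) = add(f(1), 6) = add(13, 6) = 19
f(3) = add(f(2), 6) = add(19, 6) = 25
f(4) = add(f(3), 6) = add(25, 6) = 31
f(5) = add(f(4), 6) = add(31, 6) = 37
f(6) = add(f(5), 6) = add(37, 6) = 43
f(7) = add(f(6), 6) = add(43, 6) = 49
f(8) = add(f(7), 6) = add(49, 6) = 55
f(9) = add(f(8), 6) = add(55, 6) = 61
f(10) = add(f(9), 6) = add(61, 6) = 67
f(11) = add(f(10), 6) = add(67, 6) = 73
f(12) = add(f(11), 6) = add(73, 6) = 79
f(13) = add(f(12), 6) = add(79, 6) = 85


85


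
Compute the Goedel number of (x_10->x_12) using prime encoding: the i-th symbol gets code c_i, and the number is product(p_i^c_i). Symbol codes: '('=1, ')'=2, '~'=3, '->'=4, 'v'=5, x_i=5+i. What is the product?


Formula: (x_10->x_12)
Symbol codes: [1, 15, 4, 17, 2]
Primes: [2, 3, 5, 7, 11]
p_1^1 = 2^1 = 2
p_2^15 = 3^15 = 14348907
p_3^4 = 5^4 = 625
p_4^17 = 7^17 = 232630513987207
p_5^2 = 11^2 = 121
Product = 504871533597900655453286250

504871533597900655453286250


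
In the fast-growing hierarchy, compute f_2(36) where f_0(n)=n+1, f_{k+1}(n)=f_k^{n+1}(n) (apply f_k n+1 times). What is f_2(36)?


f_2(36) = f_1^37(36)
f_1(m) = 2m + 1.
Iterating: f_1^k(n) = 2^k*(n+1) - 1.
f_2(36) = 2^37*(36+1) - 1 = 137438953472*37 - 1 = 5085241278463

5085241278463


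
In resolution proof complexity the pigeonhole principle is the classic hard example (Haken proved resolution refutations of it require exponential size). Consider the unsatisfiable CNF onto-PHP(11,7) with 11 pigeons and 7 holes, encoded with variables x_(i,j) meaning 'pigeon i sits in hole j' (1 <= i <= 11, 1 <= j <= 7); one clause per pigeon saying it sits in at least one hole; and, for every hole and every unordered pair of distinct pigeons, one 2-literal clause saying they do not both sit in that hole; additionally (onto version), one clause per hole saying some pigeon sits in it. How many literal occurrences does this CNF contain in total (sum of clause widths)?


onto-PHP(11,7): 11 pigeons, 7 holes, 11*7 = 77 variables.
- pigeon clauses: one per pigeon -> 11 clauses of width 7 -> 77 literals
- hole clauses: 7 holes * C(11,2) = 7 * 55 -> 385 clauses of width 2 -> 770 literals
- onto clauses: one per hole -> 7 clauses of width 11 -> 77 literals
Total literal occurrences = 77 + 770 + 77 = 924

924


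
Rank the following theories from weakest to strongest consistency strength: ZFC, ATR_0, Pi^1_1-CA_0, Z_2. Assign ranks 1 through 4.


Ordering by consistency strength:
1. ATR_0
2. Pi^1_1-CA_0
3. Z_2
4. ZFC


ZFC=4, ATR_0=1, Pi^1_1-CA_0=2, Z_2=3


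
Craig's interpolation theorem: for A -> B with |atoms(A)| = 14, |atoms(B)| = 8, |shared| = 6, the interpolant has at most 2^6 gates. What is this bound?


Shared atoms = 6
Craig interpolant size bound = 2^6
= 64

64


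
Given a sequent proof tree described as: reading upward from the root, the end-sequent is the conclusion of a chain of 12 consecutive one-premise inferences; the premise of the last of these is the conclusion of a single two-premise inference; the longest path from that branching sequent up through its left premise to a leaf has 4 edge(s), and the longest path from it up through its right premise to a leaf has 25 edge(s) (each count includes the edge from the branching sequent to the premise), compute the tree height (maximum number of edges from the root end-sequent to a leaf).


Longest path through the left premise: 4 edges (measured from the branching sequent)
Longest path through the right premise: 25 edges
Height of the subtree rooted at the branching sequent: max(4, 25) = 25
The branching sequent sits 12 edges above the root (the chain of one-premise inferences), so height = 25 + 12 = 37

37


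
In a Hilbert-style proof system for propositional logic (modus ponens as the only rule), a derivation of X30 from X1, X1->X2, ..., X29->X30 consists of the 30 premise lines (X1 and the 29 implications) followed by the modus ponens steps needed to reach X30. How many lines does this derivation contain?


We have 30 premise lines: X1 and 29 implications.
Each implication is detached once by MP, giving 29 MP lines.
30 premise lines + 29 MP lines = 59 total lines.

59


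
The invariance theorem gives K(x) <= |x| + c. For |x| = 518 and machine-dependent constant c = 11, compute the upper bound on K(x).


K(x) <= |x| + c = 518 + 11 = 529

529


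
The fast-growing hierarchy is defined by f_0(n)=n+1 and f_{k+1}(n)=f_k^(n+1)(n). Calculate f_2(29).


f_2(29) = f_1^30(29)
f_1(m) = 2m + 1.
Iterating: f_1^k(n) = 2^k*(n+1) - 1.
f_2(29) = 2^30*(29+1) - 1 = 1073741824*30 - 1 = 32212254719

32212254719


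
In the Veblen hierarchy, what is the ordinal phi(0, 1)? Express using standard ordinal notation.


phi(0, 1):
phi(0, beta) = omega^beta by definition.
phi(0, 1) = omega^1

omega


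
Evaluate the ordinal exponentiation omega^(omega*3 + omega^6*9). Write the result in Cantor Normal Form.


omega^(omega*3 + omega^6*9):
In ordinal addition a term is absorbed by a following term of strictly larger exponent: 1 < 6, so omega*3 + omega^6*9 = omega^6*9.
omega raised to a CNF ordinal is a single CNF term: Result = omega^(omega^6*9)

omega^(omega^6*9)


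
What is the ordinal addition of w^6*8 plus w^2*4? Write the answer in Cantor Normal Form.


Ordinal addition w^6*8 + w^2*4:
Leading exponent of alpha (6) > leading exponent of beta (2).
Since alpha's term has higher exponent than beta's leading term,
the sum is simply alpha followed by beta.
Result = w^6*8 + w^2*4

w^6*8 + w^2*4


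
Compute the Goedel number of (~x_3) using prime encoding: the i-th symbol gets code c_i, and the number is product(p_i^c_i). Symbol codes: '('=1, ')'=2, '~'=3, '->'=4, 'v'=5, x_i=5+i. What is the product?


Formula: (~x_3)
Symbol codes: [1, 3, 8, 2]
Primes: [2, 3, 5, 7]
p_1^1 = 2^1 = 2
p_2^3 = 3^3 = 27
p_3^8 = 5^8 = 390625
p_4^2 = 7^2 = 49
Product = 1033593750

1033593750


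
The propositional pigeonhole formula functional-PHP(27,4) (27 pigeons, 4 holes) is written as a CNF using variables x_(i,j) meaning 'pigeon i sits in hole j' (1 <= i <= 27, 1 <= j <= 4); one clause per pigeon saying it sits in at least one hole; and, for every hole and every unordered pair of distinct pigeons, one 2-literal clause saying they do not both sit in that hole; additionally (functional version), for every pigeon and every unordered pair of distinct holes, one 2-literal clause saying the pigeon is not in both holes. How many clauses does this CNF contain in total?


functional-PHP(27,4): 27 pigeons, 4 holes, 27*4 = 108 variables.
- pigeon clauses: one per pigeon -> 27 clauses
- hole clauses: 4 holes * C(27,2) = 4 * 351 -> 1404 clauses
- functional clauses: 27 pigeons * C(4,2) = 27 * 6 -> 162 clauses
Total clauses = 27 + 1404 + 162 = 1593

1593


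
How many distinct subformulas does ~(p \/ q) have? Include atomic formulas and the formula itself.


Formula: ~(p \/ q)
Subformulas found:
  1. p
  2. q
  3. (p \/ q)
  4. ~(p \/ q)
Total distinct subformulas = 4

4


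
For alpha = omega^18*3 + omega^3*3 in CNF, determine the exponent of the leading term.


CNF: omega^18*3 + omega^3*3
The leading term is omega^18*3, which has exponent 18.

18


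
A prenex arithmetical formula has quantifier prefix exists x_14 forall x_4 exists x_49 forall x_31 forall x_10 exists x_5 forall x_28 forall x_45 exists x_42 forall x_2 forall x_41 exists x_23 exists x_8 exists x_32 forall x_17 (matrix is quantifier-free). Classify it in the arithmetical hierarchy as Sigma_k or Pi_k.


Leading quantifier is exists, so the class is Sigma.
Number of quantifier blocks = alternations + 1 = 9 + 1 = 10.
Classification: Sigma_10

Sigma_10


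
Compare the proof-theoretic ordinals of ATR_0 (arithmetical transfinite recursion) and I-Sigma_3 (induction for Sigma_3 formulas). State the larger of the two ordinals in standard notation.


Proof-theoretic ordinal of ATR_0 (arithmetical transfinite recursion): Gamma_0
Proof-theoretic ordinal of I-Sigma_3 (induction for Sigma_3 formulas): omega^(omega^(omega^omega))
Comparing: omega^(omega^(omega^omega)) < Gamma_0.
The larger ordinal is Gamma_0 (from ATR_0 (arithmetical transfinite recursion)).

Gamma_0


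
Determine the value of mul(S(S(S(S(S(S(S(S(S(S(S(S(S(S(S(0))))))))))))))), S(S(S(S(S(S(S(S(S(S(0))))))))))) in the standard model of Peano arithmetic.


mul(S^15(0), S^10(0)):
S^15(0) = 15
S^10(0) = 10
15 * 10 = 150

150


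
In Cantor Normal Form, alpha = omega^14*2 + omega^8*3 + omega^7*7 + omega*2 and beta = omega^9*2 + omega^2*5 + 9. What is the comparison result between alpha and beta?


Compare term by term from highest exponent:
alpha = omega^14*2 + omega^8*3 + omega^7*7 + omega*2
beta = omega^9*2 + omega^2*5 + 9
Term 1: alpha has omega^14*2, beta has omega^9*2
Term 2: alpha has omega^8*3, beta has omega^2*5
Term 3: alpha has omega^7*7, beta has omega^0*9
Term 4: alpha has omega^1*2, beta has omega^0*0
Result: alpha > beta

alpha > beta
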